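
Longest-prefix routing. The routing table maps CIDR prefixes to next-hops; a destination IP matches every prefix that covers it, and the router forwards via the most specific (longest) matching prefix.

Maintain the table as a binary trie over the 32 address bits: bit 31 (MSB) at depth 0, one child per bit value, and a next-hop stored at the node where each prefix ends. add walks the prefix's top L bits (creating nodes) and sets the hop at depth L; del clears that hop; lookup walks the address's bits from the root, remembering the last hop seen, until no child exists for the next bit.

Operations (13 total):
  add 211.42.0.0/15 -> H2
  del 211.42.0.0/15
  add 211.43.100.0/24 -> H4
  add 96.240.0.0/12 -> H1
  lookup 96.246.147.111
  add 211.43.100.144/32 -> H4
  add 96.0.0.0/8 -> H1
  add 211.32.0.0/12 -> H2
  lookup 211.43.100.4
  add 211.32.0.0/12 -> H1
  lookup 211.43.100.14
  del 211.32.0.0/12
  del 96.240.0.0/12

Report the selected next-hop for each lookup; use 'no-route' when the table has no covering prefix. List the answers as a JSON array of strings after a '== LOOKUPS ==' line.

Apply in order:
  + 211.42.0.0/15 (H2) depth=15
  del 211.42.0.0/15 (clear depth 15)
  + 211.43.100.0/24 (H4) depth=24
  + 96.240.0.0/12 (H1) depth=12
  lookup 96.246.147.111: bits 011000001111 walk d0:-→d1:-→d2:-→d3:-→d4:-→d5:-→d6:-→d7:-→d8:-→d9:-→d10:-→d11:-→d12:H1 -> H1
  + 211.43.100.144/32 (H4) depth=32
  + 96.0.0.0/8 (H1) depth=8
  + 211.32.0.0/12 (H2) depth=12
  lookup 211.43.100.4: bits 110100110010101101100100 walk d0:-→d1:-→d2:-→d3:-→d4:-→d5:-→d6:-→d7:-→d8:-→d9:-→d10:-→d11:-→d12:H2→d13:-→d14:-→d15:-→d16:-→d17:-→d18:-→d19:-→d20:-→d21:-→d22:-→d23:-→d24:H4 -> H4
  + 211.32.0.0/12 (H1) depth=12
  lookup 211.43.100.14: bits 110100110010101101100100 walk d0:-→d1:-→d2:-→d3:-→d4:-→d5:-→d6:-→d7:-→d8:-→d9:-→d10:-→d11:-→d12:H1→d13:-→d14:-→d15:-→d16:-→d17:-→d18:-→d19:-→d20:-→d21:-→d22:-→d23:-→d24:H4 -> H4
  del 211.32.0.0/12 (clear depth 12)
  del 96.240.0.0/12 (clear depth 12)

== LOOKUPS ==
["H1","H4","H4"]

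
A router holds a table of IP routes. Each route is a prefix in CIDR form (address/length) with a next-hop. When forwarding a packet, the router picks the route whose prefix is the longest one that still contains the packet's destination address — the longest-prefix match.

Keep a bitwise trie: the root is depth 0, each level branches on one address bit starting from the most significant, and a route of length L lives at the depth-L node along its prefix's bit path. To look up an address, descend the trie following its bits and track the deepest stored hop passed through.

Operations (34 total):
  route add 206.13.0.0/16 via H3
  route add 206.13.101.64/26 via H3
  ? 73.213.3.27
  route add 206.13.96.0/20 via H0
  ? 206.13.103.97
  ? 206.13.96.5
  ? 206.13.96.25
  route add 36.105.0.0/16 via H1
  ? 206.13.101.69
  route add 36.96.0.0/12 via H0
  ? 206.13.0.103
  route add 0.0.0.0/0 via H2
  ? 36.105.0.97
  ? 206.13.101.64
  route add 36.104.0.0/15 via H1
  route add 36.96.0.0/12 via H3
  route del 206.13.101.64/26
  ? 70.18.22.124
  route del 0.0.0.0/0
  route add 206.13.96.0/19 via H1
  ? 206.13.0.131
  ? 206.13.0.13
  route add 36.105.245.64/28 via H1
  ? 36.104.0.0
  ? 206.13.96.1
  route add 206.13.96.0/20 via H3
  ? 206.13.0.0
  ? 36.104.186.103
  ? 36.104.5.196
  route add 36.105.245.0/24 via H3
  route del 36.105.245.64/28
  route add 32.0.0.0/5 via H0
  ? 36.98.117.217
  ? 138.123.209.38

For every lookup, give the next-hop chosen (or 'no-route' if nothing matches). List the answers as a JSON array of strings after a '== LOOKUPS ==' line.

Process each operation:
  + 206.13.0.0/16 (H3) depth=16
  + 206.13.101.64/26 (H3) depth=26
  Q 73.213.3.27: descend ε ; hops seen [∅] ; pick no-route
  + 206.13.96.0/20 (H0) depth=20
  Q 206.13.103.97: descend 1100111000001101011001 ; hops seen [H3,H0] ; pick H0
  Q 206.13.96.5: descend 110011100000110101100 ; hops seen [H3,H0] ; pick H0
  Q 206.13.96.25: descend 110011100000110101100 ; hops seen [H3,H0] ; pick H0
  + 36.105.0.0/16 (H1) depth=16
  Q 206.13.101.69: descend 11001110000011010110010101 ; hops seen [H3,H0,H3] ; pick H3
  + 36.96.0.0/12 (H0) depth=12
  Q 206.13.0.103: descend 11001110000011010 ; hops seen [H3] ; pick H3
  + 0.0.0.0/0 (H2) depth=0
  Q 36.105.0.97: descend 0010010001101001 ; hops seen [H2,H0,H1] ; pick H1
  Q 206.13.101.64: descend 11001110000011010110010101 ; hops seen [H2,H3,H0,H3] ; pick H3
  + 36.104.0.0/15 (H1) depth=15
  + 36.96.0.0/12 (H3) depth=12
  del 206.13.101.64/26 (clear depth 26)
  Q 70.18.22.124: descend 0 ; hops seen [H2] ; pick H2
  del 0.0.0.0/0 (clear depth 0)
  + 206.13.96.0/19 (H1) depth=19
  Q 206.13.0.131: descend 11001110000011010 ; hops seen [H3] ; pick H3
  Q 206.13.0.13: descend 11001110000011010 ; hops seen [H3] ; pick H3
  + 36.105.245.64/28 (H1) depth=28
  Q 36.104.0.0: descend 001001000110100 ; hops seen [H3,H1] ; pick H1
  Q 206.13.96.1: descend 110011100000110101100 ; hops seen [H3,H1,H0] ; pick H0
  + 206.13.96.0/20 (H3) depth=20
  Q 206.13.0.0: descend 11001110000011010 ; hops seen [H3] ; pick H3
  Q 36.104.186.103: descend 001001000110100 ; hops seen [H3,H1] ; pick H1
  Q 36.104.5.196: descend 001001000110100 ; hops seen [H3,H1] ; pick H1
  + 36.105.245.0/24 (H3) depth=24
  del 36.105.245.64/28 (clear depth 28)
  + 32.0.0.0/5 (H0) depth=5
  Q 36.98.117.217: descend 001001000110 ; hops seen [H0,H3] ; pick H3
  Q 138.123.209.38: descend 1 ; hops seen [∅] ; pick no-route

== LOOKUPS ==
["no-route","H0","H0","H0","H3","H3","H1","H3","H2","H3","H3","H1","H0","H3","H1","H1","H3","no-route"]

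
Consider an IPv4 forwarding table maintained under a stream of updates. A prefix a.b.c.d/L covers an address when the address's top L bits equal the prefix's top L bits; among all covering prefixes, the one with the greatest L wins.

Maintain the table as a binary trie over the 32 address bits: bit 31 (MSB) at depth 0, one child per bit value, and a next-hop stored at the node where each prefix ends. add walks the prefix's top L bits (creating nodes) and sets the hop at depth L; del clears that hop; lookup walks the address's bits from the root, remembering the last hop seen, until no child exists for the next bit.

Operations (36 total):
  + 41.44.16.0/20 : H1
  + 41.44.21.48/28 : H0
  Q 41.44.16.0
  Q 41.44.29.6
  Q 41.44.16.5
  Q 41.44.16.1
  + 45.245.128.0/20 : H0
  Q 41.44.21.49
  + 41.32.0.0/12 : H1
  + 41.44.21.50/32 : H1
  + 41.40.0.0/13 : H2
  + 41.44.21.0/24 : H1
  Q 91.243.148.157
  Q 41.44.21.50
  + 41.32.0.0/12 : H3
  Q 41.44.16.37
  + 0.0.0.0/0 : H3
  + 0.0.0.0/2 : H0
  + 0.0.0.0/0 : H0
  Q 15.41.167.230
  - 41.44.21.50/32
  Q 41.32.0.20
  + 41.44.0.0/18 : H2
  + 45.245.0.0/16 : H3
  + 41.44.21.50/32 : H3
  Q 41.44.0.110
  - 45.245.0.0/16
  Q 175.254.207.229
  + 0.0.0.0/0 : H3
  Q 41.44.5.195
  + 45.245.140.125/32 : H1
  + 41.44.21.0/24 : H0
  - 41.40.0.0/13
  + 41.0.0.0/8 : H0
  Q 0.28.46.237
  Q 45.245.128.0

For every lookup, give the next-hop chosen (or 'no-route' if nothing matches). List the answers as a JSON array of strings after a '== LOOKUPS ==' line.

Process each operation:
  add 41.44.16.0/20 -> H1 at depth 20
  add 41.44.21.48/28 -> H0 at depth 28
  ? 41.44.16.0  path d0:-→d1:-→d2:-→d3:-→d4:-→d5:-→d6:-→d7:-→d8:-→d9:-→d10:-→d11:-→d12:-→d13:-→d14:-→d15:-→d16:-→d17:-→d18:-→d19:-→d20:H1→d21:-  best=H1
  ? 41.44.29.6  path d0:-→d1:-→d2:-→d3:-→d4:-→d5:-→d6:-→d7:-→d8:-→d9:-→d10:-→d11:-→d12:-→d13:-→d14:-→d15:-→d16:-→d17:-→d18:-→d19:-→d20:H1  best=H1
  ? 41.44.16.5  path d0:-→d1:-→d2:-→d3:-→d4:-→d5:-→d6:-→d7:-→d8:-→d9:-→d10:-→d11:-→d12:-→d13:-→d14:-→d15:-→d16:-→d17:-→d18:-→d19:-→d20:H1→d21:-  best=H1
  ? 41.44.16.1  path d0:-→d1:-→d2:-→d3:-→d4:-→d5:-→d6:-→d7:-→d8:-→d9:-→d10:-→d11:-→d12:-→d13:-→d14:-→d15:-→d16:-→d17:-→d18:-→d19:-→d20:H1→d21:-  best=H1
  add 45.245.128.0/20 -> H0 at depth 20
  ? 41.44.21.49  path d0:-→d1:-→d2:-→d3:-→d4:-→d5:-→d6:-→d7:-→d8:-→d9:-→d10:-→d11:-→d12:-→d13:-→d14:-→d15:-→d16:-→d17:-→d18:-→d19:-→d20:H1→d21:-→d22:-→d23:-→d24:-→d25:-→d26:-→d27:-→d28:H0  best=H0
  add 41.32.0.0/12 -> H1 at depth 12
  add 41.44.21.50/32 -> H1 at depth 32
  add 41.40.0.0/13 -> H2 at depth 13
  add 41.44.21.0/24 -> H1 at depth 24
  ? 91.243.148.157  path d0:-→d1:-  best=no-route
  ? 41.44.21.50  path d0:-→d1:-→d2:-→d3:-→d4:-→d5:-→d6:-→d7:-→d8:-→d9:-→d10:-→d11:-→d12:H1→d13:H2→d14:-→d15:-→d16:-→d17:-→d18:-→d19:-→d20:H1→d21:-→d22:-→d23:-→d24:H1→d25:-→d26:-→d27:-→d28:H0→d29:-→d30:-→d31:-→d32:H1  best=H1
  add 41.32.0.0/12 -> H3 at depth 12
  ? 41.44.16.37  path d0:-→d1:-→d2:-→d3:-→d4:-→d5:-→d6:-→d7:-→d8:-→d9:-→d10:-→d11:-→d12:H3→d13:H2→d14:-→d15:-→d16:-→d17:-→d18:-→d19:-→d20:H1→d21:-  best=H1
  add 0.0.0.0/0 -> H3 at depth 0
  add 0.0.0.0/2 -> H0 at depth 2
  add 0.0.0.0/0 -> H0 at depth 0
  ? 15.41.167.230  path d0:H0→d1:-→d2:H0  best=H0
  - 41.44.21.50/32 clear@32
  ? 41.32.0.20  path d0:H0→d1:-→d2:H0→d3:-→d4:-→d5:-→d6:-→d7:-→d8:-→d9:-→d10:-→d11:-→d12:H3  best=H3
  add 41.44.0.0/18 -> H2 at depth 18
  add 45.245.0.0/16 -> H3 at depth 16
  add 41.44.21.50/32 -> H3 at depth 32
  ? 41.44.0.110  path d0:H0→d1:-→d2:H0→d3:-→d4:-→d5:-→d6:-→d7:-→d8:-→d9:-→d10:-→d11:-→d12:H3→d13:H2→d14:-→d15:-→d16:-→d17:-→d18:H2→d19:-  best=H2
  - 45.245.0.0/16 clear@16
  ? 175.254.207.229  path d0:H0  best=H0
  add 0.0.0.0/0 -> H3 at depth 0
  ? 41.44.5.195  path d0:H3→d1:-→d2:H0→d3:-→d4:-→d5:-→d6:-→d7:-→d8:-→d9:-→d10:-→d11:-→d12:H3→d13:H2→d14:-→d15:-→d16:-→d17:-→d18:H2→d19:-  best=H2
  add 45.245.140.125/32 -> H1 at depth 32
  add 41.44.21.0/24 -> H0 at depth 24
  - 41.40.0.0/13 clear@13
  add 41.0.0.0/8 -> H0 at depth 8
  ? 0.28.46.237  path d0:H3→d1:-→d2:H0  best=H0
  ? 45.245.128.0  path d0:H3→d1:-→d2:H0→d3:-→d4:-→d5:-→d6:-→d7:-→d8:-→d9:-→d10:-→d11:-→d12:-→d13:-→d14:-→d15:-→d16:-→d17:-→d18:-→d19:-→d20:H0  best=H0

== LOOKUPS ==
["H1","H1","H1","H1","H0","no-route","H1","H1","H0","H3","H2","H0","H2","H0","H0"]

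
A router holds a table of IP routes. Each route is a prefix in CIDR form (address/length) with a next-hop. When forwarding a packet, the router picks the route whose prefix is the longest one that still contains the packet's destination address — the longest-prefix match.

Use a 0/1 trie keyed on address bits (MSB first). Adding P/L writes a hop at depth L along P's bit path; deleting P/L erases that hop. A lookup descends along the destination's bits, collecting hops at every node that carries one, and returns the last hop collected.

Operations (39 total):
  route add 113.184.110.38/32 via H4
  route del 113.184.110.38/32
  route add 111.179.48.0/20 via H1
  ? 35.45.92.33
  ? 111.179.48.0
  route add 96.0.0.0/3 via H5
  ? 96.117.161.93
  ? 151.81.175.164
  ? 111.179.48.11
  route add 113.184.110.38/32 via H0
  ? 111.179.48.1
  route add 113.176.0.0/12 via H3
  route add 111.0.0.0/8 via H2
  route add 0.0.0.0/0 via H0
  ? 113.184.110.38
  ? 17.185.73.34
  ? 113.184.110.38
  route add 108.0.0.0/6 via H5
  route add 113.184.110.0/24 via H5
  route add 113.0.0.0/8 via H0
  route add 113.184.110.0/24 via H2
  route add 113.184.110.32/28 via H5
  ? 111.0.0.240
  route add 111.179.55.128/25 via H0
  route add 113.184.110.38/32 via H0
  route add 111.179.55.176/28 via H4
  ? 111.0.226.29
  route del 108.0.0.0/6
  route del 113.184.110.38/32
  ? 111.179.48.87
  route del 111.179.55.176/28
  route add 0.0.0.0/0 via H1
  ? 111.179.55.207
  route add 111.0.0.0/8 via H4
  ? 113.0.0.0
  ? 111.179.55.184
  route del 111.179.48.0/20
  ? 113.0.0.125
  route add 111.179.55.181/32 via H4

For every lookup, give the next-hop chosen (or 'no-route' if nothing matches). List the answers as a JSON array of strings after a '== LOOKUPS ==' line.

Process each operation:
  add 113.184.110.38/32 -> H4 at depth 32
  del 113.184.110.38/32 (clear depth 32)
  add 111.179.48.0/20 -> H1 at depth 20
  ? 35.45.92.33  path d0:-→d1:-  best=no-route
  ? 111.179.48.0  path d0:-→d1:-→d2:-→d3:-→d4:-→d5:-→d6:-→d7:-→d8:-→d9:-→d10:-→d11:-→d12:-→d13:-→d14:-→d15:-→d16:-→d17:-→d18:-→d19:-→d20:H1  best=H1
  add 96.0.0.0/3 -> H5 at depth 3
  ? 96.117.161.93  path d0:-→d1:-→d2:-→d3:H5→d4:-  best=H5
  ? 151.81.175.164  path d0:-  best=no-route
  ? 111.179.48.11  path d0:-→d1:-→d2:-→d3:H5→d4:-→d5:-→d6:-→d7:-→d8:-→d9:-→d10:-→d11:-→d12:-→d13:-→d14:-→d15:-→d16:-→d17:-→d18:-→d19:-→d20:H1  best=H1
  add 113.184.110.38/32 -> H0 at depth 32
  ? 111.179.48.1  path d0:-→d1:-→d2:-→d3:H5→d4:-→d5:-→d6:-→d7:-→d8:-→d9:-→d10:-→d11:-→d12:-→d13:-→d14:-→d15:-→d16:-→d17:-→d18:-→d19:-→d20:H1  best=H1
  add 113.176.0.0/12 -> H3 at depth 12
  add 111.0.0.0/8 -> H2 at depth 8
  add 0.0.0.0/0 -> H0 at depth 0
  ? 113.184.110.38  path d0:H0→d1:-→d2:-→d3:H5→d4:-→d5:-→d6:-→d7:-→d8:-→d9:-→d10:-→d11:-→d12:H3→d13:-→d14:-→d15:-→d16:-→d17:-→d18:-→d19:-→d20:-→d21:-→d22:-→d23:-→d24:-→d25:-→d26:-→d27:-→d28:-→d29:-→d30:-→d31:-→d32:H0  best=H0
  ? 17.185.73.34  path d0:H0→d1:-  best=H0
  ? 113.184.110.38  path d0:H0→d1:-→d2:-→d3:H5→d4:-→d5:-→d6:-→d7:-→d8:-→d9:-→d10:-→d11:-→d12:H3→d13:-→d14:-→d15:-→d16:-→d17:-→d18:-→d19:-→d20:-→d21:-→d22:-→d23:-→d24:-→d25:-→d26:-→d27:-→d28:-→d29:-→d30:-→d31:-→d32:H0  best=H0
  add 108.0.0.0/6 -> H5 at depth 6
  add 113.184.110.0/24 -> H5 at depth 24
  add 113.0.0.0/8 -> H0 at depth 8
  add 113.184.110.0/24 -> H2 at depth 24
  add 113.184.110.32/28 -> H5 at depth 28
  ? 111.0.0.240  path d0:H0→d1:-→d2:-→d3:H5→d4:-→d5:-→d6:H5→d7:-→d8:H2  best=H2
  add 111.179.55.128/25 -> H0 at depth 25
  add 113.184.110.38/32 -> H0 at depth 32
  add 111.179.55.176/28 -> H4 at depth 28
  ? 111.0.226.29  path d0:H0→d1:-→d2:-→d3:H5→d4:-→d5:-→d6:H5→d7:-→d8:H2  best=H2
  del 108.0.0.0/6 (clear depth 6)
  del 113.184.110.38/32 (clear depth 32)
  ? 111.179.48.87  path d0:H0→d1:-→d2:-→d3:H5→d4:-→d5:-→d6:-→d7:-→d8:H2→d9:-→d10:-→d11:-→d12:-→d13:-→d14:-→d15:-→d16:-→d17:-→d18:-→d19:-→d20:H1→d21:-  best=H1
  del 111.179.55.176/28 (clear depth 28)
  add 0.0.0.0/0 -> H1 at depth 0
  ? 111.179.55.207  path d0:H1→d1:-→d2:-→d3:H5→d4:-→d5:-→d6:-→d7:-→d8:H2→d9:-→d10:-→d11:-→d12:-→d13:-→d14:-→d15:-→d16:-→d17:-→d18:-→d19:-→d20:H1→d21:-→d22:-→d23:-→d24:-→d25:H0  best=H0
  add 111.0.0.0/8 -> H4 at depth 8
  ? 113.0.0.0  path d0:H1→d1:-→d2:-→d3:H5→d4:-→d5:-→d6:-→d7:-→d8:H0  best=H0
  ? 111.179.55.184  path d0:H1→d1:-→d2:-→d3:H5→d4:-→d5:-→d6:-→d7:-→d8:H4→d9:-→d10:-→d11:-→d12:-→d13:-→d14:-→d15:-→d16:-→d17:-→d18:-→d19:-→d20:H1→d21:-→d22:-→d23:-→d24:-→d25:H0→d26:-→d27:-→d28:-  best=H0
  del 111.179.48.0/20 (clear depth 20)
  ? 113.0.0.125  path d0:H1→d1:-→d2:-→d3:H5→d4:-→d5:-→d6:-→d7:-→d8:H0  best=H0
  add 111.179.55.181/32 -> H4 at depth 32

== LOOKUPS ==
["no-route","H1","H5","no-route","H1","H1","H0","H0","H0","H2","H2","H1","H0","H0","H0","H0"]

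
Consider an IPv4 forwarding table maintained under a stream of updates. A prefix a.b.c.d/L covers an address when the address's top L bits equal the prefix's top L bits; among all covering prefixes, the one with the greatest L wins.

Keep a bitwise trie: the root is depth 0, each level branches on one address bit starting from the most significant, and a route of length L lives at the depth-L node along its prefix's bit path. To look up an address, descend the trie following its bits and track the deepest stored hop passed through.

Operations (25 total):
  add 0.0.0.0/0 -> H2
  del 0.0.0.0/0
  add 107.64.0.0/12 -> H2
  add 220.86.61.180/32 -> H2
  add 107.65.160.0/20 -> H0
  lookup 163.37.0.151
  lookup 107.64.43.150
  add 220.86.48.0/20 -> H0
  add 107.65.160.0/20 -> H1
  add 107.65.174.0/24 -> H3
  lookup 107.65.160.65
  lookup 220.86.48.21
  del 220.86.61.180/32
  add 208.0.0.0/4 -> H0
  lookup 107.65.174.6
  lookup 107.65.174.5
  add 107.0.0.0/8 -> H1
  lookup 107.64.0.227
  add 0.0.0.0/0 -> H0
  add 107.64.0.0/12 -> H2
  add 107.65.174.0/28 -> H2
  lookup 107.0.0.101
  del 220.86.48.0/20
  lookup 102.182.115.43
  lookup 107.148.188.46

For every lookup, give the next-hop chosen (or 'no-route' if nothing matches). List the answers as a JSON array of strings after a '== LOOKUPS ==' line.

Process each operation:
  + 0.0.0.0/0 (H2) depth=0
  del 0.0.0.0/0 (clear depth 0)
  + 107.64.0.0/12 (H2) depth=12
  + 220.86.61.180/32 (H2) depth=32
  + 107.65.160.0/20 (H0) depth=20
  Q 163.37.0.151: descend 1 ; hops seen [∅] ; pick no-route
  Q 107.64.43.150: descend 011010110100000 ; hops seen [H2] ; pick H2
  + 220.86.48.0/20 (H0) depth=20
  + 107.65.160.0/20 (H1) depth=20
  + 107.65.174.0/24 (H3) depth=24
  Q 107.65.160.65: descend 01101011010000011010 ; hops seen [H2,H1] ; pick H1
  Q 220.86.48.21: descend 11011100010101100011 ; hops seen [H0] ; pick H0
  del 220.86.61.180/32 (clear depth 32)
  + 208.0.0.0/4 (H0) depth=4
  Q 107.65.174.6: descend 011010110100000110101110 ; hops seen [H2,H1,H3] ; pick H3
  Q 107.65.174.5: descend 011010110100000110101110 ; hops seen [H2,H1,H3] ; pick H3
  + 107.0.0.0/8 (H1) depth=8
  Q 107.64.0.227: descend 011010110100000 ; hops seen [H1,H2] ; pick H2
  + 0.0.0.0/0 (H0) depth=0
  + 107.64.0.0/12 (H2) depth=12
  + 107.65.174.0/28 (H2) depth=28
  Q 107.0.0.101: descend 011010110 ; hops seen [H0,H1] ; pick H1
  del 220.86.48.0/20 (clear depth 20)
  Q 102.182.115.43: descend 0110 ; hops seen [H0] ; pick H0
  Q 107.148.188.46: descend 01101011 ; hops seen [H0,H1] ; pick H1

== LOOKUPS ==
["no-route","H2","H1","H0","H3","H3","H2","H1","H0","H1"]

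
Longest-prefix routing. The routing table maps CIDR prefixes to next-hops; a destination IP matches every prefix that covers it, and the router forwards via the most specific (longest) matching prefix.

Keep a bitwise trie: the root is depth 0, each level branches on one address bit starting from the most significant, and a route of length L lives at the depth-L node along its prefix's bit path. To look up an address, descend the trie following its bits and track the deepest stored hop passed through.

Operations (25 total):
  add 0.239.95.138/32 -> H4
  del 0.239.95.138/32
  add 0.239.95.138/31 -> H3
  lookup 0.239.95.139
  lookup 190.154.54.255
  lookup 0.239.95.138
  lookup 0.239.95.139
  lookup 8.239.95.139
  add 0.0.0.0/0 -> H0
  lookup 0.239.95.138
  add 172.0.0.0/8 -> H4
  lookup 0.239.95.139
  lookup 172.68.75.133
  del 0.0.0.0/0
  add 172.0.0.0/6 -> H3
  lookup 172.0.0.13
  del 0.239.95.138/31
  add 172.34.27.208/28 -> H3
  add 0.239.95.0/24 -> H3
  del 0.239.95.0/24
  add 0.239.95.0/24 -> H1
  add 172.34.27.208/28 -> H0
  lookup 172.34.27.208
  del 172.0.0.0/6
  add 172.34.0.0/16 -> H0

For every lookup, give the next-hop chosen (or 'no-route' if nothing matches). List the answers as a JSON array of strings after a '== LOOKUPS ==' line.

Trace:
  + 0.239.95.138/32 (H4) depth=32
  - 0.239.95.138/32 clear@32
  + 0.239.95.138/31 (H3) depth=31
  lookup 0.239.95.139: bits 0000000011101111010111111000101 walk d0:-→d1:-→d2:-→d3:-→d4:-→d5:-→d6:-→d7:-→d8:-→d9:-→d10:-→d11:-→d12:-→d13:-→d14:-→d15:-→d16:-→d17:-→d18:-→d19:-→d20:-→d21:-→d22:-→d23:-→d24:-→d25:-→d26:-→d27:-→d28:-→d29:-→d30:-→d31:H3 -> H3
  lookup 190.154.54.255: bits ε walk d0:- -> no-route
  lookup 0.239.95.138: bits 00000000111011110101111110001010 walk d0:-→d1:-→d2:-→d3:-→d4:-→d5:-→d6:-→d7:-→d8:-→d9:-→d10:-→d11:-→d12:-→d13:-→d14:-→d15:-→d16:-→d17:-→d18:-→d19:-→d20:-→d21:-→d22:-→d23:-→d24:-→d25:-→d26:-→d27:-→d28:-→d29:-→d30:-→d31:H3→d32:- -> H3
  lookup 0.239.95.139: bits 0000000011101111010111111000101 walk d0:-→d1:-→d2:-→d3:-→d4:-→d5:-→d6:-→d7:-→d8:-→d9:-→d10:-→d11:-→d12:-→d13:-→d14:-→d15:-→d16:-→d17:-→d18:-→d19:-→d20:-→d21:-→d22:-→d23:-→d24:-→d25:-→d26:-→d27:-→d28:-→d29:-→d30:-→d31:H3 -> H3
  lookup 8.239.95.139: bits 0000 walk d0:-→d1:-→d2:-→d3:-→d4:- -> no-route
  + 0.0.0.0/0 (H0) depth=0
  lookup 0.239.95.138: bits 00000000111011110101111110001010 walk d0:H0→d1:-→d2:-→d3:-→d4:-→d5:-→d6:-→d7:-→d8:-→d9:-→d10:-→d11:-→d12:-→d13:-→d14:-→d15:-→d16:-→d17:-→d18:-→d19:-→d20:-→d21:-→d22:-→d23:-→d24:-→d25:-→d26:-→d27:-→d28:-→d29:-→d30:-→d31:H3→d32:- -> H3
  + 172.0.0.0/8 (H4) depth=8
  lookup 0.239.95.139: bits 0000000011101111010111111000101 walk d0:H0→d1:-→d2:-→d3:-→d4:-→d5:-→d6:-→d7:-→d8:-→d9:-→d10:-→d11:-→d12:-→d13:-→d14:-→d15:-→d16:-→d17:-→d18:-→d19:-→d20:-→d21:-→d22:-→d23:-→d24:-→d25:-→d26:-→d27:-→d28:-→d29:-→d30:-→d31:H3 -> H3
  lookup 172.68.75.133: bits 10101100 walk d0:H0→d1:-→d2:-→d3:-→d4:-→d5:-→d6:-→d7:-→d8:H4 -> H4
  - 0.0.0.0/0 clear@0
  + 172.0.0.0/6 (H3) depth=6
  lookup 172.0.0.13: bits 10101100 walk d0:-→d1:-→d2:-→d3:-→d4:-→d5:-→d6:H3→d7:-→d8:H4 -> H4
  - 0.239.95.138/31 clear@31
  + 172.34.27.208/28 (H3) depth=28
  + 0.239.95.0/24 (H3) depth=24
  - 0.239.95.0/24 clear@24
  + 0.239.95.0/24 (H1) depth=24
  + 172.34.27.208/28 (H0) depth=28
  lookup 172.34.27.208: bits 1010110000100010000110111101 walk d0:-→d1:-→d2:-→d3:-→d4:-→d5:-→d6:H3→d7:-→d8:H4→d9:-→d10:-→d11:-→d12:-→d13:-→d14:-→d15:-→d16:-→d17:-→d18:-→d19:-→d20:-→d21:-→d22:-→d23:-→d24:-→d25:-→d26:-→d27:-→d28:H0 -> H0
  - 172.0.0.0/6 clear@6
  + 172.34.0.0/16 (H0) depth=16

== LOOKUPS ==
["H3","no-route","H3","H3","no-route","H3","H3","H4","H4","H0"]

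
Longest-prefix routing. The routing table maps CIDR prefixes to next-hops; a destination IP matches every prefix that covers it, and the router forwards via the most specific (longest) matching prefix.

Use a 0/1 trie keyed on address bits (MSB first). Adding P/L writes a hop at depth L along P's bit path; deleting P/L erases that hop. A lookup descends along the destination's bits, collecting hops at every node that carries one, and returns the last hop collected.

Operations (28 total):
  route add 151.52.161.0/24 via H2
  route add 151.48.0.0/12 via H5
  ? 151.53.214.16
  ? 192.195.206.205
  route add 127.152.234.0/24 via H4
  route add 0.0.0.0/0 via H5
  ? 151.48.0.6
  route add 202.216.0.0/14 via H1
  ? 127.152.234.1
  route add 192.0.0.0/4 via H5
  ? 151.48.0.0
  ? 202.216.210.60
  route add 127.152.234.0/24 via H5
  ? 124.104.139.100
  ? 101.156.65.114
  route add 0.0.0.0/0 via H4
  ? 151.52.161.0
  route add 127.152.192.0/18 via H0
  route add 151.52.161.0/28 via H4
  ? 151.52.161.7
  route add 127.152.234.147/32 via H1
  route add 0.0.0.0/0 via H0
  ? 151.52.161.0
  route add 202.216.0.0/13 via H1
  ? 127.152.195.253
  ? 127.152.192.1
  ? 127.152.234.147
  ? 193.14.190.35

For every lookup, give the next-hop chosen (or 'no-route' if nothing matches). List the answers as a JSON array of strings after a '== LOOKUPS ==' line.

Process each operation:
  add 151.52.161.0/24 -> H2 at depth 24
  add 151.48.0.0/12 -> H5 at depth 12
  ? 151.53.214.16  path d0:-→d1:-→d2:-→d3:-→d4:-→d5:-→d6:-→d7:-→d8:-→d9:-→d10:-→d11:-→d12:H5→d13:-→d14:-→d15:-  best=H5
  ? 192.195.206.205  path d0:-→d1:-  best=no-route
  add 127.152.234.0/24 -> H4 at depth 24
  add 0.0.0.0/0 -> H5 at depth 0
  ? 151.48.0.6  path d0:H5→d1:-→d2:-→d3:-→d4:-→d5:-→d6:-→d7:-→d8:-→d9:-→d10:-→d11:-→d12:H5→d13:-  best=H5
  add 202.216.0.0/14 -> H1 at depth 14
  ? 127.152.234.1  path d0:H5→d1:-→d2:-→d3:-→d4:-→d5:-→d6:-→d7:-→d8:-→d9:-→d10:-→d11:-→d12:-→d13:-→d14:-→d15:-→d16:-→d17:-→d18:-→d19:-→d20:-→d21:-→d22:-→d23:-→d24:H4  best=H4
  add 192.0.0.0/4 -> H5 at depth 4
  ? 151.48.0.0  path d0:H5→d1:-→d2:-→d3:-→d4:-→d5:-→d6:-→d7:-→d8:-→d9:-→d10:-→d11:-→d12:H5→d13:-  best=H5
  ? 202.216.210.60  path d0:H5→d1:-→d2:-→d3:-→d4:H5→d5:-→d6:-→d7:-→d8:-→d9:-→d10:-→d11:-→d12:-→d13:-→d14:H1  best=H1
  add 127.152.234.0/24 -> H5 at depth 24
  ? 124.104.139.100  path d0:H5→d1:-→d2:-→d3:-→d4:-→d5:-→d6:-  best=H5
  ? 101.156.65.114  path d0:H5→d1:-→d2:-→d3:-  best=H5
  add 0.0.0.0/0 -> H4 at depth 0
  ? 151.52.161.0  path d0:H4→d1:-→d2:-→d3:-→d4:-→d5:-→d6:-→d7:-→d8:-→d9:-→d10:-→d11:-→d12:H5→d13:-→d14:-→d15:-→d16:-→d17:-→d18:-→d19:-→d20:-→d21:-→d22:-→d23:-→d24:H2  best=H2
  add 127.152.192.0/18 -> H0 at depth 18
  add 151.52.161.0/28 -> H4 at depth 28
  ? 151.52.161.7  path d0:H4→d1:-→d2:-→d3:-→d4:-→d5:-→d6:-→d7:-→d8:-→d9:-→d10:-→d11:-→d12:H5→d13:-→d14:-→d15:-→d16:-→d17:-→d18:-→d19:-→d20:-→d21:-→d22:-→d23:-→d24:H2→d25:-→d26:-→d27:-→d28:H4  best=H4
  add 127.152.234.147/32 -> H1 at depth 32
  add 0.0.0.0/0 -> H0 at depth 0
  ? 151.52.161.0  path d0:H0→d1:-→d2:-→d3:-→d4:-→d5:-→d6:-→d7:-→d8:-→d9:-→d10:-→d11:-→d12:H5→d13:-→d14:-→d15:-→d16:-→d17:-→d18:-→d19:-→d20:-→d21:-→d22:-→d23:-→d24:H2→d25:-→d26:-→d27:-→d28:H4  best=H4
  add 202.216.0.0/13 -> H1 at depth 13
  ? 127.152.195.253  path d0:H0→d1:-→d2:-→d3:-→d4:-→d5:-→d6:-→d7:-→d8:-→d9:-→d10:-→d11:-→d12:-→d13:-→d14:-→d15:-→d16:-→d17:-→d18:H0  best=H0
  ? 127.152.192.1  path d0:H0→d1:-→d2:-→d3:-→d4:-→d5:-→d6:-→d7:-→d8:-→d9:-→d10:-→d11:-→d12:-→d13:-→d14:-→d15:-→d16:-→d17:-→d18:H0  best=H0
  ? 127.152.234.147  path d0:H0→d1:-→d2:-→d3:-→d4:-→d5:-→d6:-→d7:-→d8:-→d9:-→d10:-→d11:-→d12:-→d13:-→d14:-→d15:-→d16:-→d17:-→d18:H0→d19:-→d20:-→d21:-→d22:-→d23:-→d24:H5→d25:-→d26:-→d27:-→d28:-→d29:-→d30:-→d31:-→d32:H1  best=H1
  ? 193.14.190.35  path d0:H0→d1:-→d2:-→d3:-→d4:H5  best=H5

== LOOKUPS ==
["H5","no-route","H5","H4","H5","H1","H5","H5","H2","H4","H4","H0","H0","H1","H5"]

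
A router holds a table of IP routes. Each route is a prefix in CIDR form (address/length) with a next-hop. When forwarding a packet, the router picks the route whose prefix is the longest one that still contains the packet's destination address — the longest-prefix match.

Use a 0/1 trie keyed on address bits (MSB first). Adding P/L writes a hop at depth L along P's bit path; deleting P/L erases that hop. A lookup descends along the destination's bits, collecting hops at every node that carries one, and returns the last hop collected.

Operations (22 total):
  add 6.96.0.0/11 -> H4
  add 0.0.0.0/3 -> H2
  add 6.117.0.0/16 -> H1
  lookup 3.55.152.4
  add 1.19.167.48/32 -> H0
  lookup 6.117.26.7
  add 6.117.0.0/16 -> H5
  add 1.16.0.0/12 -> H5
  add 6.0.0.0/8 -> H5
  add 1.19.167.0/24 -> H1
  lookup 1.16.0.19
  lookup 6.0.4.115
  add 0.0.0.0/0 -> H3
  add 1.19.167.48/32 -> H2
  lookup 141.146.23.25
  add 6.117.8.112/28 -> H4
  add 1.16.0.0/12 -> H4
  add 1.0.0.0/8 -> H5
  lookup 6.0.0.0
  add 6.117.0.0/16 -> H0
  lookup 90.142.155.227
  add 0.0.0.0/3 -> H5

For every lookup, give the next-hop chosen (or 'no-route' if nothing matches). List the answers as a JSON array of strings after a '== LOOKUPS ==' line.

Apply in order:
  + 6.96.0.0/11 (H4) depth=11
  + 0.0.0.0/3 (H2) depth=3
  + 6.117.0.0/16 (H1) depth=16
  ? 3.55.152.4  path d0:-→d1:-→d2:-→d3:H2→d4:-→d5:-  best=H2
  + 1.19.167.48/32 (H0) depth=32
  ? 6.117.26.7  path d0:-→d1:-→d2:-→d3:H2→d4:-→d5:-→d6:-→d7:-→d8:-→d9:-→d10:-→d11:H4→d12:-→d13:-→d14:-→d15:-→d16:H1  best=H1
  + 6.117.0.0/16 (H5) depth=16
  + 1.16.0.0/12 (H5) depth=12
  + 6.0.0.0/8 (H5) depth=8
  + 1.19.167.0/24 (H1) depth=24
  ? 1.16.0.19  path d0:-→d1:-→d2:-→d3:H2→d4:-→d5:-→d6:-→d7:-→d8:-→d9:-→d10:-→d11:-→d12:H5→d13:-→d14:-  best=H5
  ? 6.0.4.115  path d0:-→d1:-→d2:-→d3:H2→d4:-→d5:-→d6:-→d7:-→d8:H5→d9:-  best=H5
  + 0.0.0.0/0 (H3) depth=0
  + 1.19.167.48/32 (H2) depth=32
  ? 141.146.23.25  path d0:H3  best=H3
  + 6.117.8.112/28 (H4) depth=28
  + 1.16.0.0/12 (H4) depth=12
  + 1.0.0.0/8 (H5) depth=8
  ? 6.0.0.0  path d0:H3→d1:-→d2:-→d3:H2→d4:-→d5:-→d6:-→d7:-→d8:H5→d9:-  best=H5
  + 6.117.0.0/16 (H0) depth=16
  ? 90.142.155.227  path d0:H3→d1:-  best=H3
  + 0.0.0.0/3 (H5) depth=3

== LOOKUPS ==
["H2","H1","H5","H5","H3","H5","H3"]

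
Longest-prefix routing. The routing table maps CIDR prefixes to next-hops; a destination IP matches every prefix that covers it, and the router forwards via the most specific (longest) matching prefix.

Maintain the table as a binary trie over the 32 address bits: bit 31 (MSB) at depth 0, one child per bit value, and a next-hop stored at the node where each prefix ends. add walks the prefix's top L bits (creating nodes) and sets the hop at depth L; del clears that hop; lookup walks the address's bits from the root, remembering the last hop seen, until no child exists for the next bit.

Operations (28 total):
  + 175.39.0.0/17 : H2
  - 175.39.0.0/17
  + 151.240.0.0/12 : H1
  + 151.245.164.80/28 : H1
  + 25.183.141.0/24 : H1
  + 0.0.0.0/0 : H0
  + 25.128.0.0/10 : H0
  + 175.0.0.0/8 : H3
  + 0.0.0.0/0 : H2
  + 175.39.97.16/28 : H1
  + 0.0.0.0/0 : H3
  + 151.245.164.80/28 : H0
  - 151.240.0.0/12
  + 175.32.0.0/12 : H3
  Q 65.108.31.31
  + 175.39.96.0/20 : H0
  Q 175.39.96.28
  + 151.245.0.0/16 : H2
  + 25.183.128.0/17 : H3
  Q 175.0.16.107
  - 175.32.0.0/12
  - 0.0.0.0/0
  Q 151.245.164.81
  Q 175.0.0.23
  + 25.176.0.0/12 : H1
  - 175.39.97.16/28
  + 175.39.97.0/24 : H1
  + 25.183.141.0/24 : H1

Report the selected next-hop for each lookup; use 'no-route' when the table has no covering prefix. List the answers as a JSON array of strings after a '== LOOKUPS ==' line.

Process each operation:
  + 175.39.0.0/17 (H2) depth=17
  - 175.39.0.0/17 clear@17
  + 151.240.0.0/12 (H1) depth=12
  + 151.245.164.80/28 (H1) depth=28
  + 25.183.141.0/24 (H1) depth=24
  + 0.0.0.0/0 (H0) depth=0
  + 25.128.0.0/10 (H0) depth=10
  + 175.0.0.0/8 (H3) depth=8
  + 0.0.0.0/0 (H2) depth=0
  + 175.39.97.16/28 (H1) depth=28
  + 0.0.0.0/0 (H3) depth=0
  + 151.245.164.80/28 (H0) depth=28
  - 151.240.0.0/12 clear@12
  + 175.32.0.0/12 (H3) depth=12
  Q 65.108.31.31: descend 0 ; hops seen [H3] ; pick H3
  + 175.39.96.0/20 (H0) depth=20
  Q 175.39.96.28: descend 10101111001001110110000 ; hops seen [H3,H3,H3,H0] ; pick H0
  + 151.245.0.0/16 (H2) depth=16
  + 25.183.128.0/17 (H3) depth=17
  Q 175.0.16.107: descend 1010111100 ; hops seen [H3,H3] ; pick H3
  - 175.32.0.0/12 clear@12
  - 0.0.0.0/0 clear@0
  Q 151.245.164.81: descend 1001011111110101101001000101 ; hops seen [H2,H0] ; pick H0
  Q 175.0.0.23: descend 1010111100 ; hops seen [H3] ; pick H3
  + 25.176.0.0/12 (H1) depth=12
  - 175.39.97.16/28 clear@28
  + 175.39.97.0/24 (H1) depth=24
  + 25.183.141.0/24 (H1) depth=24

== LOOKUPS ==
["H3","H0","H3","H0","H3"]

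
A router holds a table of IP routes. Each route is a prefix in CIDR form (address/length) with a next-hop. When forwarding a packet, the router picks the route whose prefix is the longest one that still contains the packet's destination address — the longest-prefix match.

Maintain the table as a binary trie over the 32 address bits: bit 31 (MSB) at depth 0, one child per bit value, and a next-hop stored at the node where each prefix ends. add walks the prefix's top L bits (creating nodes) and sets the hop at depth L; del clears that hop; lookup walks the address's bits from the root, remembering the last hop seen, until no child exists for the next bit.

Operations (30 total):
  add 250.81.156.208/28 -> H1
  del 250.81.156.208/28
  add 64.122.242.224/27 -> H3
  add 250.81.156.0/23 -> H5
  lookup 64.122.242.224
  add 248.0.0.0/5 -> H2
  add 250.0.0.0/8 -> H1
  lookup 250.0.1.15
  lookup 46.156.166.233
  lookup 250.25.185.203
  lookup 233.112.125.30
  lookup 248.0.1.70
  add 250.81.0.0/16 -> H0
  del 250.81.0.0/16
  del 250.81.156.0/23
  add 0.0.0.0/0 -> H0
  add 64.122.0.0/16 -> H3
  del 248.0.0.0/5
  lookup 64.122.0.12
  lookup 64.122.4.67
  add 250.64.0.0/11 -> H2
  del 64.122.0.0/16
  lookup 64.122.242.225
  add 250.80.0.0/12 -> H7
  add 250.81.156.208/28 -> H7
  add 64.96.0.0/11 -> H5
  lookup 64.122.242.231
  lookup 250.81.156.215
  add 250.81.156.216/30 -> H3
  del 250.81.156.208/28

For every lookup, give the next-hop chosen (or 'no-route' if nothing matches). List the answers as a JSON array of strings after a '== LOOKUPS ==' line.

Trace:
  add 250.81.156.208/28 -> H1 at depth 28
  del 250.81.156.208/28 (clear depth 28)
  add 64.122.242.224/27 -> H3 at depth 27
  add 250.81.156.0/23 -> H5 at depth 23
  lookup 64.122.242.224: bits 010000000111101011110010111 walk d0:-→d1:-→d2:-→d3:-→d4:-→d5:-→d6:-→d7:-→d8:-→d9:-→d10:-→d11:-→d12:-→d13:-→d14:-→d15:-→d16:-→d17:-→d18:-→d19:-→d20:-→d21:-→d22:-→d23:-→d24:-→d25:-→d26:-→d27:H3 -> H3
  add 248.0.0.0/5 -> H2 at depth 5
  add 250.0.0.0/8 -> H1 at depth 8
  lookup 250.0.1.15: bits 111110100 walk d0:-→d1:-→d2:-→d3:-→d4:-→d5:H2→d6:-→d7:-→d8:H1→d9:- -> H1
  lookup 46.156.166.233: bits 0 walk d0:-→d1:- -> no-route
  lookup 250.25.185.203: bits 111110100 walk d0:-→d1:-→d2:-→d3:-→d4:-→d5:H2→d6:-→d7:-→d8:H1→d9:- -> H1
  lookup 233.112.125.30: bits 111 walk d0:-→d1:-→d2:-→d3:- -> no-route
  lookup 248.0.1.70: bits 111110 walk d0:-→d1:-→d2:-→d3:-→d4:-→d5:H2→d6:- -> H2
  add 250.81.0.0/16 -> H0 at depth 16
  del 250.81.0.0/16 (clear depth 16)
  del 250.81.156.0/23 (clear depth 23)
  add 0.0.0.0/0 -> H0 at depth 0
  add 64.122.0.0/16 -> H3 at depth 16
  del 248.0.0.0/5 (clear depth 5)
  lookup 64.122.0.12: bits 0100000001111010 walk d0:H0→d1:-→d2:-→d3:-→d4:-→d5:-→d6:-→d7:-→d8:-→d9:-→d10:-→d11:-→d12:-→d13:-→d14:-→d15:-→d16:H3 -> H3
  lookup 64.122.4.67: bits 0100000001111010 walk d0:H0→d1:-→d2:-→d3:-→d4:-→d5:-→d6:-→d7:-→d8:-→d9:-→d10:-→d11:-→d12:-→d13:-→d14:-→d15:-→d16:H3 -> H3
  add 250.64.0.0/11 -> H2 at depth 11
  del 64.122.0.0/16 (clear depth 16)
  lookup 64.122.242.225: bits 010000000111101011110010111 walk d0:H0→d1:-→d2:-→d3:-→d4:-→d5:-→d6:-→d7:-→d8:-→d9:-→d10:-→d11:-→d12:-→d13:-→d14:-→d15:-→d16:-→d17:-→d18:-→d19:-→d20:-→d21:-→d22:-→d23:-→d24:-→d25:-→d26:-→d27:H3 -> H3
  add 250.80.0.0/12 -> H7 at depth 12
  add 250.81.156.208/28 -> H7 at depth 28
  add 64.96.0.0/11 -> H5 at depth 11
  lookup 64.122.242.231: bits 010000000111101011110010111 walk d0:H0→d1:-→d2:-→d3:-→d4:-→d5:-→d6:-→d7:-→d8:-→d9:-→d10:-→d11:H5→d12:-→d13:-→d14:-→d15:-→d16:-→d17:-→d18:-→d19:-→d20:-→d21:-→d22:-→d23:-→d24:-→d25:-→d26:-→d27:H3 -> H3
  lookup 250.81.156.215: bits 1111101001010001100111001101 walk d0:H0→d1:-→d2:-→d3:-→d4:-→d5:-→d6:-→d7:-→d8:H1→d9:-→d10:-→d11:H2→d12:H7→d13:-→d14:-→d15:-→d16:-→d17:-→d18:-→d19:-→d20:-→d21:-→d22:-→d23:-→d24:-→d25:-→d26:-→d27:-→d28:H7 -> H7
  add 250.81.156.216/30 -> H3 at depth 30
  del 250.81.156.208/28 (clear depth 28)

== LOOKUPS ==
["H3","H1","no-route","H1","no-route","H2","H3","H3","H3","H3","H7"]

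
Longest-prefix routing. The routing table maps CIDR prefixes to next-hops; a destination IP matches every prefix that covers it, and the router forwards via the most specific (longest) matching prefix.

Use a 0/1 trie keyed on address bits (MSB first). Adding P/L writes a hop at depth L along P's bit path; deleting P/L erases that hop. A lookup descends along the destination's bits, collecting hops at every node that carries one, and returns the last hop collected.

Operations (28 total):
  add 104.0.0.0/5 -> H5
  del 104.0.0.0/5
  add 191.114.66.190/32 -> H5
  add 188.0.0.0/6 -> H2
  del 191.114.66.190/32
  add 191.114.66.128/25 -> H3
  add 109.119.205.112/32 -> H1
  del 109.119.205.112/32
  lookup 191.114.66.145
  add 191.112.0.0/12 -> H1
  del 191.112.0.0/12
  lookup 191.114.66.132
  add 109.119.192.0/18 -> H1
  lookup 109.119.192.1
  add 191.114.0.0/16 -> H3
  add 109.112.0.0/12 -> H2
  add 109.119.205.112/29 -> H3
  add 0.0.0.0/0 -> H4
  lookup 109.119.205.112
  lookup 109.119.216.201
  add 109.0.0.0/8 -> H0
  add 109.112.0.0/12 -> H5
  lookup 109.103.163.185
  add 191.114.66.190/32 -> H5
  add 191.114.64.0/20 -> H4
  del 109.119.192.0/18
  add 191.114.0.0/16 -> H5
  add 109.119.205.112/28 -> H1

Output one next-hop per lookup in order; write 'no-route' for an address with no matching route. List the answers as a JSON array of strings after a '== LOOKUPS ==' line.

Trace:
  + 104.0.0.0/5 (H5) depth=5
  del 104.0.0.0/5 (clear depth 5)
  + 191.114.66.190/32 (H5) depth=32
  + 188.0.0.0/6 (H2) depth=6
  del 191.114.66.190/32 (clear depth 32)
  + 191.114.66.128/25 (H3) depth=25
  + 109.119.205.112/32 (H1) depth=32
  del 109.119.205.112/32 (clear depth 32)
  Q 191.114.66.145: descend 10111111011100100100001010 ; hops seen [H2,H3] ; pick H3
  + 191.112.0.0/12 (H1) depth=12
  del 191.112.0.0/12 (clear depth 12)
  Q 191.114.66.132: descend 10111111011100100100001010 ; hops seen [H2,H3] ; pick H3
  + 109.119.192.0/18 (H1) depth=18
  Q 109.119.192.1: descend 01101101011101111100 ; hops seen [H1] ; pick H1
  + 191.114.0.0/16 (H3) depth=16
  + 109.112.0.0/12 (H2) depth=12
  + 109.119.205.112/29 (H3) depth=29
  + 0.0.0.0/0 (H4) depth=0
  Q 109.119.205.112: descend 01101101011101111100110101110000 ; hops seen [H4,H2,H1,H3] ; pick H3
  Q 109.119.216.201: descend 0110110101110111110 ; hops seen [H4,H2,H1] ; pick H1
  + 109.0.0.0/8 (H0) depth=8
  + 109.112.0.0/12 (H5) depth=12
  Q 109.103.163.185: descend 01101101011 ; hops seen [H4,H0] ; pick H0
  + 191.114.66.190/32 (H5) depth=32
  + 191.114.64.0/20 (H4) depth=20
  del 109.119.192.0/18 (clear depth 18)
  + 191.114.0.0/16 (H5) depth=16
  + 109.119.205.112/28 (H1) depth=28

== LOOKUPS ==
["H3","H3","H1","H3","H1","H0"]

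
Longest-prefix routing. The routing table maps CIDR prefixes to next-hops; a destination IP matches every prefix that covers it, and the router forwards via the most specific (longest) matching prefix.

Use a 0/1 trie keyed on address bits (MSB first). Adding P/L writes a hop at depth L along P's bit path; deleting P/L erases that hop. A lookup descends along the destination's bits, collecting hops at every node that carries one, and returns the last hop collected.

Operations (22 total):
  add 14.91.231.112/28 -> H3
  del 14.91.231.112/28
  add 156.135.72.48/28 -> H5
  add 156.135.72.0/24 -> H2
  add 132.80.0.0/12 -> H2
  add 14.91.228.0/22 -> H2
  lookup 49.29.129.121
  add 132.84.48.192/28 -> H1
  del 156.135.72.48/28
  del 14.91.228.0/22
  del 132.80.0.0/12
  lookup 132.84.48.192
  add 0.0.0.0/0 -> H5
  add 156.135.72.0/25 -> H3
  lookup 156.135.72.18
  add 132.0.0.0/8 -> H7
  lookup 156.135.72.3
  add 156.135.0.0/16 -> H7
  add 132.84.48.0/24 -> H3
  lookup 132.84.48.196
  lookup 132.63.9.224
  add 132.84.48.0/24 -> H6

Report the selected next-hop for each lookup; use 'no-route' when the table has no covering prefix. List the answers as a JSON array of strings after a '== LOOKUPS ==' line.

Trace:
  add 14.91.231.112/28 -> H3 at depth 28
  del 14.91.231.112/28 (clear depth 28)
  add 156.135.72.48/28 -> H5 at depth 28
  add 156.135.72.0/24 -> H2 at depth 24
  add 132.80.0.0/12 -> H2 at depth 12
  add 14.91.228.0/22 -> H2 at depth 22
  ? 49.29.129.121  path d0:-→d1:-→d2:-  best=no-route
  add 132.84.48.192/28 -> H1 at depth 28
  del 156.135.72.48/28 (clear depth 28)
  del 14.91.228.0/22 (clear depth 22)
  del 132.80.0.0/12 (clear depth 12)
  ? 132.84.48.192  path d0:-→d1:-→d2:-→d3:-→d4:-→d5:-→d6:-→d7:-→d8:-→d9:-→d10:-→d11:-→d12:-→d13:-→d14:-→d15:-→d16:-→d17:-→d18:-→d19:-→d20:-→d21:-→d22:-→d23:-→d24:-→d25:-→d26:-→d27:-→d28:H1  best=H1
  add 0.0.0.0/0 -> H5 at depth 0
  add 156.135.72.0/25 -> H3 at depth 25
  ? 156.135.72.18  path d0:H5→d1:-→d2:-→d3:-→d4:-→d5:-→d6:-→d7:-→d8:-→d9:-→d10:-→d11:-→d12:-→d13:-→d14:-→d15:-→d16:-→d17:-→d18:-→d19:-→d20:-→d21:-→d22:-→d23:-→d24:H2→d25:H3→d26:-  best=H3
  add 132.0.0.0/8 -> H7 at depth 8
  ? 156.135.72.3  path d0:H5→d1:-→d2:-→d3:-→d4:-→d5:-→d6:-→d7:-→d8:-→d9:-→d10:-→d11:-→d12:-→d13:-→d14:-→d15:-→d16:-→d17:-→d18:-→d19:-→d20:-→d21:-→d22:-→d23:-→d24:H2→d25:H3→d26:-  best=H3
  add 156.135.0.0/16 -> H7 at depth 16
  add 132.84.48.0/24 -> H3 at depth 24
  ? 132.84.48.196  path d0:H5→d1:-→d2:-→d3:-→d4:-→d5:-→d6:-→d7:-→d8:H7→d9:-→d10:-→d11:-→d12:-→d13:-→d14:-→d15:-→d16:-→d17:-→d18:-→d19:-→d20:-→d21:-→d22:-→d23:-→d24:H3→d25:-→d26:-→d27:-→d28:H1  best=H1
  ? 132.63.9.224  path d0:H5→d1:-→d2:-→d3:-→d4:-→d5:-→d6:-→d7:-→d8:H7→d9:-  best=H7
  add 132.84.48.0/24 -> H6 at depth 24

== LOOKUPS ==
["no-route","H1","H3","H3","H1","H7"]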